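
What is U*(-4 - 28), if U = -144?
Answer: 4608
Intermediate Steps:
U*(-4 - 28) = -144*(-4 - 28) = -144*(-32) = 4608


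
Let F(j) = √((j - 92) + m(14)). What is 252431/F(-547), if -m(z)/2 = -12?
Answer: -252431*I*√615/615 ≈ -10179.0*I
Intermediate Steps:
m(z) = 24 (m(z) = -2*(-12) = 24)
F(j) = √(-68 + j) (F(j) = √((j - 92) + 24) = √((-92 + j) + 24) = √(-68 + j))
252431/F(-547) = 252431/(√(-68 - 547)) = 252431/(√(-615)) = 252431/((I*√615)) = 252431*(-I*√615/615) = -252431*I*√615/615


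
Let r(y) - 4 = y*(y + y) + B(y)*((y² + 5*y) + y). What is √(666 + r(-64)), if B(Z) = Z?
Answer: I*√228706 ≈ 478.23*I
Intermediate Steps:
r(y) = 4 + 2*y² + y*(y² + 6*y) (r(y) = 4 + (y*(y + y) + y*((y² + 5*y) + y)) = 4 + (y*(2*y) + y*(y² + 6*y)) = 4 + (2*y² + y*(y² + 6*y)) = 4 + 2*y² + y*(y² + 6*y))
√(666 + r(-64)) = √(666 + (4 + (-64)³ + 8*(-64)²)) = √(666 + (4 - 262144 + 8*4096)) = √(666 + (4 - 262144 + 32768)) = √(666 - 229372) = √(-228706) = I*√228706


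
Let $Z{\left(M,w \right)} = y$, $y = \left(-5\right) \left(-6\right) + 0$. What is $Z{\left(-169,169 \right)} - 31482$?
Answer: $-31452$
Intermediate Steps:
$y = 30$ ($y = 30 + 0 = 30$)
$Z{\left(M,w \right)} = 30$
$Z{\left(-169,169 \right)} - 31482 = 30 - 31482 = -31452$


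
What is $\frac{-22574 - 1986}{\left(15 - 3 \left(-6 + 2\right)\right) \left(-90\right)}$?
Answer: $\frac{2456}{243} \approx 10.107$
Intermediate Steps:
$\frac{-22574 - 1986}{\left(15 - 3 \left(-6 + 2\right)\right) \left(-90\right)} = \frac{-22574 - 1986}{\left(15 - -12\right) \left(-90\right)} = - \frac{24560}{\left(15 + 12\right) \left(-90\right)} = - \frac{24560}{27 \left(-90\right)} = - \frac{24560}{-2430} = \left(-24560\right) \left(- \frac{1}{2430}\right) = \frac{2456}{243}$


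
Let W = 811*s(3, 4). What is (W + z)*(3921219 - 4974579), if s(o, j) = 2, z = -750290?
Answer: 788616924480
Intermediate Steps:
W = 1622 (W = 811*2 = 1622)
(W + z)*(3921219 - 4974579) = (1622 - 750290)*(3921219 - 4974579) = -748668*(-1053360) = 788616924480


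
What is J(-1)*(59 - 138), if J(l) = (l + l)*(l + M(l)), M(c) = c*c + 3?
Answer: 474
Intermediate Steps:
M(c) = 3 + c**2 (M(c) = c**2 + 3 = 3 + c**2)
J(l) = 2*l*(3 + l + l**2) (J(l) = (l + l)*(l + (3 + l**2)) = (2*l)*(3 + l + l**2) = 2*l*(3 + l + l**2))
J(-1)*(59 - 138) = (2*(-1)*(3 - 1 + (-1)**2))*(59 - 138) = (2*(-1)*(3 - 1 + 1))*(-79) = (2*(-1)*3)*(-79) = -6*(-79) = 474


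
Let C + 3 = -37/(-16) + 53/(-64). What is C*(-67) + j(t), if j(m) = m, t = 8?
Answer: 7011/64 ≈ 109.55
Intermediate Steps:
C = -97/64 (C = -3 + (-37/(-16) + 53/(-64)) = -3 + (-37*(-1/16) + 53*(-1/64)) = -3 + (37/16 - 53/64) = -3 + 95/64 = -97/64 ≈ -1.5156)
C*(-67) + j(t) = -97/64*(-67) + 8 = 6499/64 + 8 = 7011/64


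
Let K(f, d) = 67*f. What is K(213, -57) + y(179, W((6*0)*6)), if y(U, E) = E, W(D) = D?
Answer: 14271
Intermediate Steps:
K(213, -57) + y(179, W((6*0)*6)) = 67*213 + (6*0)*6 = 14271 + 0*6 = 14271 + 0 = 14271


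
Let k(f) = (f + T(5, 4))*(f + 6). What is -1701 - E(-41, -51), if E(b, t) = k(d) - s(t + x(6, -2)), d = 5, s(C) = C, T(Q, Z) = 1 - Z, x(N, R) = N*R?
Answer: -1786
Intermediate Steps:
k(f) = (-3 + f)*(6 + f) (k(f) = (f + (1 - 1*4))*(f + 6) = (f + (1 - 4))*(6 + f) = (f - 3)*(6 + f) = (-3 + f)*(6 + f))
E(b, t) = 34 - t (E(b, t) = (-18 + 5² + 3*5) - (t + 6*(-2)) = (-18 + 25 + 15) - (t - 12) = 22 - (-12 + t) = 22 + (12 - t) = 34 - t)
-1701 - E(-41, -51) = -1701 - (34 - 1*(-51)) = -1701 - (34 + 51) = -1701 - 1*85 = -1701 - 85 = -1786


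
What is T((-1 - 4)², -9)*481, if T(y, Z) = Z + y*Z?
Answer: -112554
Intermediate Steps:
T(y, Z) = Z + Z*y
T((-1 - 4)², -9)*481 = -9*(1 + (-1 - 4)²)*481 = -9*(1 + (-5)²)*481 = -9*(1 + 25)*481 = -9*26*481 = -234*481 = -112554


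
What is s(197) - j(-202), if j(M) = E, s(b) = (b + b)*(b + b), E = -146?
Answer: 155382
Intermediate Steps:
s(b) = 4*b**2 (s(b) = (2*b)*(2*b) = 4*b**2)
j(M) = -146
s(197) - j(-202) = 4*197**2 - 1*(-146) = 4*38809 + 146 = 155236 + 146 = 155382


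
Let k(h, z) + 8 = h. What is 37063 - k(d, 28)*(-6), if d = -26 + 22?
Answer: 36991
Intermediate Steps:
d = -4
k(h, z) = -8 + h
37063 - k(d, 28)*(-6) = 37063 - (-8 - 4)*(-6) = 37063 - (-12)*(-6) = 37063 - 1*72 = 37063 - 72 = 36991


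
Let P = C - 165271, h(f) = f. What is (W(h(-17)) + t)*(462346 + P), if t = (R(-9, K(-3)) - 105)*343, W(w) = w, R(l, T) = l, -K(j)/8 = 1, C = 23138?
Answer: -12526412347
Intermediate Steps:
K(j) = -8 (K(j) = -8*1 = -8)
t = -39102 (t = (-9 - 105)*343 = -114*343 = -39102)
P = -142133 (P = 23138 - 165271 = -142133)
(W(h(-17)) + t)*(462346 + P) = (-17 - 39102)*(462346 - 142133) = -39119*320213 = -12526412347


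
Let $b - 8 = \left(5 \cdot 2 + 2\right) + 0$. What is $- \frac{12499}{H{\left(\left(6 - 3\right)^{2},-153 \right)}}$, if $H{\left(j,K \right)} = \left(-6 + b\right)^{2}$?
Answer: $- \frac{12499}{196} \approx -63.77$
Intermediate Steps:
$b = 20$ ($b = 8 + \left(\left(5 \cdot 2 + 2\right) + 0\right) = 8 + \left(\left(10 + 2\right) + 0\right) = 8 + \left(12 + 0\right) = 8 + 12 = 20$)
$H{\left(j,K \right)} = 196$ ($H{\left(j,K \right)} = \left(-6 + 20\right)^{2} = 14^{2} = 196$)
$- \frac{12499}{H{\left(\left(6 - 3\right)^{2},-153 \right)}} = - \frac{12499}{196}$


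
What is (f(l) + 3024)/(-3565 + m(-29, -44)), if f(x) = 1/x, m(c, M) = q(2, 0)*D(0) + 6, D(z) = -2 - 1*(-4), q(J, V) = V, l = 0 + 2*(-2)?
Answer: -12095/14236 ≈ -0.84961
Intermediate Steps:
l = -4 (l = 0 - 4 = -4)
D(z) = 2 (D(z) = -2 + 4 = 2)
m(c, M) = 6 (m(c, M) = 0*2 + 6 = 0 + 6 = 6)
(f(l) + 3024)/(-3565 + m(-29, -44)) = (1/(-4) + 3024)/(-3565 + 6) = (-1/4 + 3024)/(-3559) = (12095/4)*(-1/3559) = -12095/14236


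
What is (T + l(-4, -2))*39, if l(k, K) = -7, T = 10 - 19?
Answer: -624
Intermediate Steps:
T = -9
(T + l(-4, -2))*39 = (-9 - 7)*39 = -16*39 = -624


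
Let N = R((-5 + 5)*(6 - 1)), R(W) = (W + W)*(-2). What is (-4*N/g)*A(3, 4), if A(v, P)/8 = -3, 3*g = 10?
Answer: 0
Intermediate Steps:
g = 10/3 (g = (⅓)*10 = 10/3 ≈ 3.3333)
R(W) = -4*W (R(W) = (2*W)*(-2) = -4*W)
N = 0 (N = -4*(-5 + 5)*(6 - 1) = -0*5 = -4*0 = 0)
A(v, P) = -24 (A(v, P) = 8*(-3) = -24)
(-4*N/g)*A(3, 4) = -0/10/3*(-24) = -0*3/10*(-24) = -4*0*(-24) = 0*(-24) = 0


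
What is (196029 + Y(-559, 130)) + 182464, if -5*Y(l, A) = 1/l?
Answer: 1057887936/2795 ≈ 3.7849e+5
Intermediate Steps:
Y(l, A) = -1/(5*l)
(196029 + Y(-559, 130)) + 182464 = (196029 - 1/5/(-559)) + 182464 = (196029 - 1/5*(-1/559)) + 182464 = (196029 + 1/2795) + 182464 = 547901056/2795 + 182464 = 1057887936/2795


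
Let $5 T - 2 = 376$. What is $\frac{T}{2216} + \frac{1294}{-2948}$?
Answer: $- \frac{1652897}{4082980} \approx -0.40483$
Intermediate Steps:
$T = \frac{378}{5}$ ($T = \frac{2}{5} + \frac{1}{5} \cdot 376 = \frac{2}{5} + \frac{376}{5} = \frac{378}{5} \approx 75.6$)
$\frac{T}{2216} + \frac{1294}{-2948} = \frac{378}{5 \cdot 2216} + \frac{1294}{-2948} = \frac{378}{5} \cdot \frac{1}{2216} + 1294 \left(- \frac{1}{2948}\right) = \frac{189}{5540} - \frac{647}{1474} = - \frac{1652897}{4082980}$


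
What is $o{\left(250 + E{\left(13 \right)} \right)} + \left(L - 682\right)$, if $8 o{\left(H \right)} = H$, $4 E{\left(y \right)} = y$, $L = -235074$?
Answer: $- \frac{7543179}{32} \approx -2.3572 \cdot 10^{5}$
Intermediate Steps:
$E{\left(y \right)} = \frac{y}{4}$
$o{\left(H \right)} = \frac{H}{8}$
$o{\left(250 + E{\left(13 \right)} \right)} + \left(L - 682\right) = \frac{250 + \frac{1}{4} \cdot 13}{8} - 235756 = \frac{250 + \frac{13}{4}}{8} - 235756 = \frac{1}{8} \cdot \frac{1013}{4} - 235756 = \frac{1013}{32} - 235756 = - \frac{7543179}{32}$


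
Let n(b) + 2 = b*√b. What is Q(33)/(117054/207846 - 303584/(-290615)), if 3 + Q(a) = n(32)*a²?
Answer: -7318850194305/5395353793 + 467762112005760*√2/5395353793 ≈ 1.2125e+5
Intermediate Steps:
n(b) = -2 + b^(3/2) (n(b) = -2 + b*√b = -2 + b^(3/2))
Q(a) = -3 + a²*(-2 + 128*√2) (Q(a) = -3 + (-2 + 32^(3/2))*a² = -3 + (-2 + 128*√2)*a² = -3 + a²*(-2 + 128*√2))
Q(33)/(117054/207846 - 303584/(-290615)) = (-3 + 33²*(-2 + 128*√2))/(117054/207846 - 303584/(-290615)) = (-3 + 1089*(-2 + 128*√2))/(117054*(1/207846) - 303584*(-1/290615)) = (-3 + (-2178 + 139392*√2))/(6503/11547 + 303584/290615) = (-2181 + 139392*√2)/(5395353793/3355731405) = (-2181 + 139392*√2)*(3355731405/5395353793) = -7318850194305/5395353793 + 467762112005760*√2/5395353793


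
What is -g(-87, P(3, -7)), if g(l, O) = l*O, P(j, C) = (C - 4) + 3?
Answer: -696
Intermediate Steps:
P(j, C) = -1 + C (P(j, C) = (-4 + C) + 3 = -1 + C)
g(l, O) = O*l
-g(-87, P(3, -7)) = -(-1 - 7)*(-87) = -(-8)*(-87) = -1*696 = -696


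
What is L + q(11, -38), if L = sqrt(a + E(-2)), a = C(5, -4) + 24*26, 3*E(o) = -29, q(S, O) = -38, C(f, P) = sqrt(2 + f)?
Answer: -38 + sqrt(5529 + 9*sqrt(7))/3 ≈ -13.161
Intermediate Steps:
E(o) = -29/3 (E(o) = (1/3)*(-29) = -29/3)
a = 624 + sqrt(7) (a = sqrt(2 + 5) + 24*26 = sqrt(7) + 624 = 624 + sqrt(7) ≈ 626.65)
L = sqrt(1843/3 + sqrt(7)) (L = sqrt((624 + sqrt(7)) - 29/3) = sqrt(1843/3 + sqrt(7)) ≈ 24.839)
L + q(11, -38) = sqrt(5529 + 9*sqrt(7))/3 - 38 = -38 + sqrt(5529 + 9*sqrt(7))/3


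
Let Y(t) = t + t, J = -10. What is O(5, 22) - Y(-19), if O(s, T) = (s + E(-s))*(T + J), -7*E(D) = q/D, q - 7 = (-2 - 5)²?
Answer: 586/5 ≈ 117.20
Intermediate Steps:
q = 56 (q = 7 + (-2 - 5)² = 7 + (-7)² = 7 + 49 = 56)
Y(t) = 2*t
E(D) = -8/D
O(s, T) = (-10 + T)*(s + 8/s) (O(s, T) = (s - 8*(-1/s))*(T - 10) = (s - (-8)/s)*(-10 + T) = (s + 8/s)*(-10 + T) = (-10 + T)*(s + 8/s))
O(5, 22) - Y(-19) = (-80 + 8*22 + 5²*(-10 + 22))/5 - 2*(-19) = (-80 + 176 + 25*12)/5 - 1*(-38) = (-80 + 176 + 300)/5 + 38 = (⅕)*396 + 38 = 396/5 + 38 = 586/5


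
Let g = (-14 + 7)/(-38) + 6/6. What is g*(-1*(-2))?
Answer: 45/19 ≈ 2.3684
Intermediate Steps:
g = 45/38 (g = -7*(-1/38) + 6*(1/6) = 7/38 + 1 = 45/38 ≈ 1.1842)
g*(-1*(-2)) = 45*(-1*(-2))/38 = (45/38)*2 = 45/19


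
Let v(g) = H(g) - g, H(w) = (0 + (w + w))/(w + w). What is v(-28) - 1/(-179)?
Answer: 5192/179 ≈ 29.006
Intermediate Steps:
H(w) = 1 (H(w) = (0 + 2*w)/((2*w)) = (2*w)*(1/(2*w)) = 1)
v(g) = 1 - g
v(-28) - 1/(-179) = (1 - 1*(-28)) - 1/(-179) = (1 + 28) - 1*(-1/179) = 29 + 1/179 = 5192/179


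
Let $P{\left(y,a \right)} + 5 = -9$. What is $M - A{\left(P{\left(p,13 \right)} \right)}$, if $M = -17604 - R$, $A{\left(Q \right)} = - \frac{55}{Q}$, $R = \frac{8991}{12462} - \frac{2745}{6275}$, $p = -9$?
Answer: $- \frac{321287282654}{18246445} \approx -17608.0$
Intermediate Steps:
$P{\left(y,a \right)} = -14$ ($P{\left(y,a \right)} = -5 - 9 = -14$)
$R = \frac{1480689}{5213270}$ ($R = 8991 \cdot \frac{1}{12462} - \frac{549}{1255} = \frac{2997}{4154} - \frac{549}{1255} = \frac{1480689}{5213270} \approx 0.28402$)
$M = - \frac{91775885769}{5213270}$ ($M = -17604 - \frac{1480689}{5213270} = - \frac{91775885769}{5213270} \approx -17604.0$)
$M - A{\left(P{\left(p,13 \right)} \right)} = - \frac{91775885769}{5213270} - - \frac{55}{-14} = - \frac{91775885769}{5213270} - \left(-55\right) \left(- \frac{1}{14}\right) = - \frac{91775885769}{5213270} - \frac{55}{14} = - \frac{321287282654}{18246445}$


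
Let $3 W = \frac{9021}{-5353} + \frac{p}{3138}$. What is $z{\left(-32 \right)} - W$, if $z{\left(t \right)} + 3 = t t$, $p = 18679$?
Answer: $\frac{51379717193}{50393142} \approx 1019.6$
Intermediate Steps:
$z{\left(t \right)} = -3 + t^{2}$ ($z{\left(t \right)} = -3 + t t = -3 + t^{2}$)
$W = \frac{71680789}{50393142}$ ($W = \frac{\frac{9021}{-5353} + \frac{18679}{3138}}{3} = \frac{9021 \left(- \frac{1}{5353}\right) + 18679 \cdot \frac{1}{3138}}{3} = \frac{- \frac{9021}{5353} + \frac{18679}{3138}}{3} = \frac{1}{3} \cdot \frac{71680789}{16797714} = \frac{71680789}{50393142} \approx 1.4224$)
$z{\left(-32 \right)} - W = \left(-3 + \left(-32\right)^{2}\right) - \frac{71680789}{50393142} = \left(-3 + 1024\right) - \frac{71680789}{50393142} = 1021 - \frac{71680789}{50393142} = \frac{51379717193}{50393142}$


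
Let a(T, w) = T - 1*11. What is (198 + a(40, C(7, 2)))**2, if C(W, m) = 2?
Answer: 51529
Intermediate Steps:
a(T, w) = -11 + T (a(T, w) = T - 11 = -11 + T)
(198 + a(40, C(7, 2)))**2 = (198 + (-11 + 40))**2 = (198 + 29)**2 = 227**2 = 51529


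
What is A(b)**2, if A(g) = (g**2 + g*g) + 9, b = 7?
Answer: 11449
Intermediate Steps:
A(g) = 9 + 2*g**2 (A(g) = (g**2 + g**2) + 9 = 2*g**2 + 9 = 9 + 2*g**2)
A(b)**2 = (9 + 2*7**2)**2 = (9 + 2*49)**2 = (9 + 98)**2 = 107**2 = 11449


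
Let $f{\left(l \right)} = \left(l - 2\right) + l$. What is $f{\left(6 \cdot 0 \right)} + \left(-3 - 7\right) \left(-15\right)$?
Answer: $148$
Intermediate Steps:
$f{\left(l \right)} = -2 + 2 l$ ($f{\left(l \right)} = \left(-2 + l\right) + l = -2 + 2 l$)
$f{\left(6 \cdot 0 \right)} + \left(-3 - 7\right) \left(-15\right) = \left(-2 + 2 \cdot 6 \cdot 0\right) + \left(-3 - 7\right) \left(-15\right) = \left(-2 + 2 \cdot 0\right) + \left(-3 - 7\right) \left(-15\right) = \left(-2 + 0\right) - -150 = -2 + 150 = 148$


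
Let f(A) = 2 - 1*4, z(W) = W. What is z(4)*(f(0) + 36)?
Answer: 136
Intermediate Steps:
f(A) = -2 (f(A) = 2 - 4 = -2)
z(4)*(f(0) + 36) = 4*(-2 + 36) = 4*34 = 136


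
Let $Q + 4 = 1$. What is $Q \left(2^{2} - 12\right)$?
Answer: $24$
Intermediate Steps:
$Q = -3$ ($Q = -4 + 1 = -3$)
$Q \left(2^{2} - 12\right) = - 3 \left(2^{2} - 12\right) = - 3 \left(4 - 12\right) = \left(-3\right) \left(-8\right) = 24$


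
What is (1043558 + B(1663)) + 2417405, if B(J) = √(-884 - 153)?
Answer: 3460963 + I*√1037 ≈ 3.461e+6 + 32.203*I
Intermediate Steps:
B(J) = I*√1037 (B(J) = √(-1037) = I*√1037)
(1043558 + B(1663)) + 2417405 = (1043558 + I*√1037) + 2417405 = 3460963 + I*√1037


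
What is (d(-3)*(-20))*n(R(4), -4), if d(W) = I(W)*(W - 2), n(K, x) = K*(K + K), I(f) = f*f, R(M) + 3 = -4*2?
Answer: 217800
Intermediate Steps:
R(M) = -11 (R(M) = -3 - 4*2 = -3 - 8 = -11)
I(f) = f**2
n(K, x) = 2*K**2 (n(K, x) = K*(2*K) = 2*K**2)
d(W) = W**2*(-2 + W) (d(W) = W**2*(W - 2) = W**2*(-2 + W))
(d(-3)*(-20))*n(R(4), -4) = (((-3)**2*(-2 - 3))*(-20))*(2*(-11)**2) = ((9*(-5))*(-20))*(2*121) = -45*(-20)*242 = 900*242 = 217800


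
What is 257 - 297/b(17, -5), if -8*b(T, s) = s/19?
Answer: -43859/5 ≈ -8771.8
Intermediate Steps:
b(T, s) = -s/152 (b(T, s) = -s/(8*19) = -s/152)
257 - 297/b(17, -5) = 257 - 297/((-1/152*(-5))) = 257 - 297/5/152 = 257 - 297*152/5 = 257 - 45144/5 = -43859/5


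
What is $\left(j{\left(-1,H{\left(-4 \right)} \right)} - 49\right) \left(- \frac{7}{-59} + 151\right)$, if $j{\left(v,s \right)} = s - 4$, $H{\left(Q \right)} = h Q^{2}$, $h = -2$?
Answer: $- \frac{757860}{59} \approx -12845.0$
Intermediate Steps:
$H{\left(Q \right)} = - 2 Q^{2}$
$j{\left(v,s \right)} = -4 + s$
$\left(j{\left(-1,H{\left(-4 \right)} \right)} - 49\right) \left(- \frac{7}{-59} + 151\right) = \left(\left(-4 - 2 \left(-4\right)^{2}\right) - 49\right) \left(- \frac{7}{-59} + 151\right) = \left(\left(-4 - 32\right) - 49\right) \left(\left(-7\right) \left(- \frac{1}{59}\right) + 151\right) = \left(\left(-4 - 32\right) - 49\right) \left(\frac{7}{59} + 151\right) = \left(-36 - 49\right) \frac{8916}{59} = \left(-85\right) \frac{8916}{59} = - \frac{757860}{59}$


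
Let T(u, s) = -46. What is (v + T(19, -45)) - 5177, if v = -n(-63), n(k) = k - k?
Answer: -5223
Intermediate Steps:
n(k) = 0
v = 0 (v = -1*0 = 0)
(v + T(19, -45)) - 5177 = (0 - 46) - 5177 = -46 - 5177 = -5223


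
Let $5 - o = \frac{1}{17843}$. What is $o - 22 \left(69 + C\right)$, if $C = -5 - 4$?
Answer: $- \frac{23463546}{17843} \approx -1315.0$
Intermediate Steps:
$C = -9$ ($C = -5 - 4 = -9$)
$o = \frac{89214}{17843}$ ($o = 5 - \frac{1}{17843} = \frac{89214}{17843} \approx 4.9999$)
$o - 22 \left(69 + C\right) = \frac{89214}{17843} - 22 \left(69 - 9\right) = \frac{89214}{17843} - 22 \cdot 60 = \frac{89214}{17843} - 1320 = - \frac{23463546}{17843}$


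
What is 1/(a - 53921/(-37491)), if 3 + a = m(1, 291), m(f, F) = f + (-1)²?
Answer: 37491/16430 ≈ 2.2819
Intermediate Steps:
m(f, F) = 1 + f (m(f, F) = f + 1 = 1 + f)
a = -1 (a = -3 + (1 + 1) = -3 + 2 = -1)
1/(a - 53921/(-37491)) = 1/(-1 - 53921/(-37491)) = 1/(-1 - 53921*(-1/37491)) = 1/(-1 + 53921/37491) = 1/(16430/37491) = 37491/16430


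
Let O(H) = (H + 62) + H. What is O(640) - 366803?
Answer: -365461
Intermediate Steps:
O(H) = 62 + 2*H (O(H) = (62 + H) + H = 62 + 2*H)
O(640) - 366803 = (62 + 2*640) - 366803 = (62 + 1280) - 366803 = 1342 - 366803 = -365461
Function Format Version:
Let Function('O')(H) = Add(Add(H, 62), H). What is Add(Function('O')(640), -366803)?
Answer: -365461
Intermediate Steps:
Function('O')(H) = Add(62, Mul(2, H)) (Function('O')(H) = Add(Add(62, H), H) = Add(62, Mul(2, H)))
Add(Function('O')(640), -366803) = Add(Add(62, Mul(2, 640)), -366803) = Add(Add(62, 1280), -366803) = Add(1342, -366803) = -365461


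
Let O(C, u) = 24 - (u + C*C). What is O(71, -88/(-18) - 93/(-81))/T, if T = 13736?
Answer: -67811/185436 ≈ -0.36568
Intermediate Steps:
O(C, u) = 24 - u - C**2 (O(C, u) = 24 - (u + C**2) = 24 + (-u - C**2) = 24 - u - C**2)
O(71, -88/(-18) - 93/(-81))/T = (24 - (-88/(-18) - 93/(-81)) - 1*71**2)/13736 = (24 - (-88*(-1/18) - 93*(-1/81)) - 1*5041)*(1/13736) = (24 - (44/9 + 31/27) - 5041)*(1/13736) = (24 - 1*163/27 - 5041)*(1/13736) = (24 - 163/27 - 5041)*(1/13736) = -135622/27*1/13736 = -67811/185436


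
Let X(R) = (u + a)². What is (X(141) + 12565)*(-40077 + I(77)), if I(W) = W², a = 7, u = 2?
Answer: -431835608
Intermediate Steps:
X(R) = 81 (X(R) = (2 + 7)² = 9² = 81)
(X(141) + 12565)*(-40077 + I(77)) = (81 + 12565)*(-40077 + 77²) = 12646*(-40077 + 5929) = 12646*(-34148) = -431835608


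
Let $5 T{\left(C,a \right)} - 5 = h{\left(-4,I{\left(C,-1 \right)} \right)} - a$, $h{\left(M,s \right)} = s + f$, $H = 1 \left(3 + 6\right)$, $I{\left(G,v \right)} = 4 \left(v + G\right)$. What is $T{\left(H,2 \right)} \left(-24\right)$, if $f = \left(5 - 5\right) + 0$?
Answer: $-168$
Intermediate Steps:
$I{\left(G,v \right)} = 4 G + 4 v$ ($I{\left(G,v \right)} = 4 \left(G + v\right) = 4 G + 4 v$)
$H = 9$ ($H = 1 \cdot 9 = 9$)
$f = 0$ ($f = 0 + 0 = 0$)
$h{\left(M,s \right)} = s$ ($h{\left(M,s \right)} = s + 0 = s$)
$T{\left(C,a \right)} = \frac{1}{5} - \frac{a}{5} + \frac{4 C}{5}$ ($T{\left(C,a \right)} = 1 + \frac{\left(4 C + 4 \left(-1\right)\right) - a}{5} = 1 + \frac{\left(4 C - 4\right) - a}{5} = 1 + \frac{\left(-4 + 4 C\right) - a}{5} = 1 + \frac{-4 - a + 4 C}{5} = 1 - \left(\frac{4}{5} - \frac{4 C}{5} + \frac{a}{5}\right) = \frac{1}{5} - \frac{a}{5} + \frac{4 C}{5}$)
$T{\left(H,2 \right)} \left(-24\right) = \left(\frac{1}{5} - \frac{2}{5} + \frac{4}{5} \cdot 9\right) \left(-24\right) = \left(\frac{1}{5} - \frac{2}{5} + \frac{36}{5}\right) \left(-24\right) = 7 \left(-24\right) = -168$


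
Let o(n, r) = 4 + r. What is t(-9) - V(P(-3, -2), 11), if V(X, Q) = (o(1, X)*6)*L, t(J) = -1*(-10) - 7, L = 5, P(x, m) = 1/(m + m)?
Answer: -219/2 ≈ -109.50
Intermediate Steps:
P(x, m) = 1/(2*m)
t(J) = 3 (t(J) = 10 - 7 = 3)
V(X, Q) = 120 + 30*X (V(X, Q) = ((4 + X)*6)*5 = (24 + 6*X)*5 = 120 + 30*X)
t(-9) - V(P(-3, -2), 11) = 3 - (120 + 30*((1/2)/(-2))) = 3 - (120 + 30*((1/2)*(-1/2))) = 3 - (120 + 30*(-1/4)) = 3 - (120 - 15/2) = 3 - 1*225/2 = 3 - 225/2 = -219/2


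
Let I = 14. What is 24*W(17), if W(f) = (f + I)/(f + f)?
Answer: 372/17 ≈ 21.882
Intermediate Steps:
W(f) = (14 + f)/(2*f) (W(f) = (f + 14)/(f + f) = (14 + f)/((2*f)) = (14 + f)*(1/(2*f)) = (14 + f)/(2*f))
24*W(17) = 24*((1/2)*(14 + 17)/17) = 24*((1/2)*(1/17)*31) = 24*(31/34) = 372/17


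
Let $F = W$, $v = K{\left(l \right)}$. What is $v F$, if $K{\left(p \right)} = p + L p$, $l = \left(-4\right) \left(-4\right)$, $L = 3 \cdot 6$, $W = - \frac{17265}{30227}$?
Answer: $- \frac{5248560}{30227} \approx -173.64$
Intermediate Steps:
$W = - \frac{17265}{30227}$ ($W = \left(-17265\right) \frac{1}{30227} = - \frac{17265}{30227} \approx -0.57118$)
$L = 18$
$l = 16$
$K{\left(p \right)} = 19 p$ ($K{\left(p \right)} = p + 18 p = 19 p$)
$v = 304$ ($v = 19 \cdot 16 = 304$)
$F = - \frac{17265}{30227} \approx -0.57118$
$v F = 304 \left(- \frac{17265}{30227}\right) = - \frac{5248560}{30227}$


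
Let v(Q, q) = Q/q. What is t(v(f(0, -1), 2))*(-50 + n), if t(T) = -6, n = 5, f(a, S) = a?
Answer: 270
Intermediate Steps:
t(v(f(0, -1), 2))*(-50 + n) = -6*(-50 + 5) = -6*(-45) = 270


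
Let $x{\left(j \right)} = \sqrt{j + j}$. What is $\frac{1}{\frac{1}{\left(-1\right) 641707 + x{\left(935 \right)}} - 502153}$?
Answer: $- \frac{103390257639256247}{51917728044486559747377} + \frac{\sqrt{1870}}{103835456088973119494754} \approx -1.9914 \cdot 10^{-6}$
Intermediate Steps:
$x{\left(j \right)} = \sqrt{2} \sqrt{j}$ ($x{\left(j \right)} = \sqrt{2 j} = \sqrt{2} \sqrt{j}$)
$\frac{1}{\frac{1}{\left(-1\right) 641707 + x{\left(935 \right)}} - 502153} = \frac{1}{\frac{1}{\left(-1\right) 641707 + \sqrt{2} \sqrt{935}} - 502153} = \frac{1}{\frac{1}{-641707 + \sqrt{1870}} - 502153} = \frac{1}{-502153 + \frac{1}{-641707 + \sqrt{1870}}}$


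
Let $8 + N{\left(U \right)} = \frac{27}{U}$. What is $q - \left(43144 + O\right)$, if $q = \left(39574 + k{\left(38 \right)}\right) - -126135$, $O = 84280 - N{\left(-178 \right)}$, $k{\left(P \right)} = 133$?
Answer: $\frac{6836953}{178} \approx 38410.0$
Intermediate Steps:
$N{\left(U \right)} = -8 + \frac{27}{U}$
$O = \frac{15003291}{178}$ ($O = 84280 - \left(-8 + \frac{27}{-178}\right) = 84280 - \left(-8 + 27 \left(- \frac{1}{178}\right)\right) = 84280 - \left(-8 - \frac{27}{178}\right) = 84280 - - \frac{1451}{178} = 84280 + \frac{1451}{178} = \frac{15003291}{178} \approx 84288.0$)
$q = 165842$ ($q = \left(39574 + 133\right) - -126135 = 39707 + 126135 = 165842$)
$q - \left(43144 + O\right) = 165842 - \frac{22682923}{178} = \frac{6836953}{178}$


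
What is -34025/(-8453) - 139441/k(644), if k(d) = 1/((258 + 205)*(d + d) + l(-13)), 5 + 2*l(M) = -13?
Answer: -702896947422930/8453 ≈ -8.3154e+10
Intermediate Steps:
l(M) = -9 (l(M) = -5/2 + (½)*(-13) = -5/2 - 13/2 = -9)
k(d) = 1/(-9 + 926*d) (k(d) = 1/((258 + 205)*(d + d) - 9) = 1/(463*(2*d) - 9) = 1/(926*d - 9) = 1/(-9 + 926*d))
-34025/(-8453) - 139441/k(644) = -34025/(-8453) - 139441/(1/(-9 + 926*644)) = -34025*(-1/8453) - 139441/(1/(-9 + 596344)) = 34025/8453 - 139441/(1/596335) = 34025/8453 - 139441/1/596335 = 34025/8453 - 139441*596335 = 34025/8453 - 83153548735 = -702896947422930/8453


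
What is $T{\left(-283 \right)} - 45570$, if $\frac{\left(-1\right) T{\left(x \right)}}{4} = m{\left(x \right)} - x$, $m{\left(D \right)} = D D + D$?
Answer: $-365926$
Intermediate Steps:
$m{\left(D \right)} = D + D^{2}$ ($m{\left(D \right)} = D^{2} + D = D + D^{2}$)
$T{\left(x \right)} = 4 x - 4 x \left(1 + x\right)$ ($T{\left(x \right)} = - 4 \left(x \left(1 + x\right) - x\right) = - 4 \left(- x + x \left(1 + x\right)\right) = 4 x - 4 x \left(1 + x\right)$)
$T{\left(-283 \right)} - 45570 = - 4 \left(-283\right)^{2} - 45570 = \left(-4\right) 80089 - 45570 = -320356 - 45570 = -365926$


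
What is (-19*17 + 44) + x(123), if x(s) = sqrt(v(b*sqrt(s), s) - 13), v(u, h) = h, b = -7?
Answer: -279 + sqrt(110) ≈ -268.51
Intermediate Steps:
x(s) = sqrt(-13 + s) (x(s) = sqrt(s - 13) = sqrt(-13 + s))
(-19*17 + 44) + x(123) = (-19*17 + 44) + sqrt(-13 + 123) = (-323 + 44) + sqrt(110) = -279 + sqrt(110)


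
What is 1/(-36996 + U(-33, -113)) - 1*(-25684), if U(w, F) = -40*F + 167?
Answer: 829824355/32309 ≈ 25684.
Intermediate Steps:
U(w, F) = 167 - 40*F
1/(-36996 + U(-33, -113)) - 1*(-25684) = 1/(-36996 + (167 - 40*(-113))) - 1*(-25684) = 1/(-36996 + (167 + 4520)) + 25684 = 1/(-36996 + 4687) + 25684 = 1/(-32309) + 25684 = -1/32309 + 25684 = 829824355/32309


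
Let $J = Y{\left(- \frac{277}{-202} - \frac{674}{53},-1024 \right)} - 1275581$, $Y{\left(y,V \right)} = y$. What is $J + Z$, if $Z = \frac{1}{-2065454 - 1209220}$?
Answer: $- \frac{11180139536826707}{8764664961} \approx -1.2756 \cdot 10^{6}$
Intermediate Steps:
$J = - \frac{13656491653}{10706}$ ($J = \left(- \frac{277}{-202} - \frac{674}{53}\right) - 1275581 = \left(\left(-277\right) \left(- \frac{1}{202}\right) - \frac{674}{53}\right) - 1275581 = \left(\frac{277}{202} - \frac{674}{53}\right) - 1275581 = - \frac{121467}{10706} - 1275581 = - \frac{13656491653}{10706} \approx -1.2756 \cdot 10^{6}$)
$Z = - \frac{1}{3274674}$ ($Z = \frac{1}{-3274674} = - \frac{1}{3274674} \approx -3.0537 \cdot 10^{-7}$)
$J + Z = - \frac{13656491653}{10706} - \frac{1}{3274674} = - \frac{11180139536826707}{8764664961}$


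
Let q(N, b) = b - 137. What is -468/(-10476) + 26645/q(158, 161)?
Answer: 2584669/2328 ≈ 1110.3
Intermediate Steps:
q(N, b) = -137 + b
-468/(-10476) + 26645/q(158, 161) = -468/(-10476) + 26645/(-137 + 161) = -468*(-1/10476) + 26645/24 = 13/291 + 26645*(1/24) = 13/291 + 26645/24 = 2584669/2328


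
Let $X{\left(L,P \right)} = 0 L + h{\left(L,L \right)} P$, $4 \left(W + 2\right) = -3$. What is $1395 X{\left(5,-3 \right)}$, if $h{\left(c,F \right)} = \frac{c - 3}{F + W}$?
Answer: $-3720$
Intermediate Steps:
$W = - \frac{11}{4}$ ($W = -2 + \frac{1}{4} \left(-3\right) = -2 - \frac{3}{4} = - \frac{11}{4} \approx -2.75$)
$h{\left(c,F \right)} = \frac{-3 + c}{- \frac{11}{4} + F}$ ($h{\left(c,F \right)} = \frac{c - 3}{F - \frac{11}{4}} = \frac{-3 + c}{- \frac{11}{4} + F}$)
$X{\left(L,P \right)} = \frac{4 P \left(-3 + L\right)}{-11 + 4 L}$ ($X{\left(L,P \right)} = 0 L + \frac{4 \left(-3 + L\right)}{-11 + 4 L} P = 0 + \frac{4 P \left(-3 + L\right)}{-11 + 4 L} = \frac{4 P \left(-3 + L\right)}{-11 + 4 L}$)
$1395 X{\left(5,-3 \right)} = 1395 \cdot 4 \left(-3\right) \frac{1}{-11 + 4 \cdot 5} \left(-3 + 5\right) = 1395 \cdot 4 \left(-3\right) \frac{1}{-11 + 20} \cdot 2 = 1395 \cdot 4 \left(-3\right) \frac{1}{9} \cdot 2 = 1395 \left(- \frac{8}{3}\right) = -3720$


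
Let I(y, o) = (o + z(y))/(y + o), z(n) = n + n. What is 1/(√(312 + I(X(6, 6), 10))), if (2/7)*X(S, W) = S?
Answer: √75361/4862 ≈ 0.056462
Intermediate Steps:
X(S, W) = 7*S/2
z(n) = 2*n
I(y, o) = (o + 2*y)/(o + y) (I(y, o) = (o + 2*y)/(y + o) = (o + 2*y)/(o + y))
1/(√(312 + I(X(6, 6), 10))) = 1/(√(312 + (10 + 2*((7/2)*6))/(10 + (7/2)*6))) = 1/(√(312 + (10 + 2*21)/(10 + 21))) = 1/(√(312 + (10 + 42)/31)) = 1/(√(312 + (1/31)*52)) = 1/(√(312 + 52/31)) = 1/(√(9724/31)) = 1/(2*√75361/31) = √75361/4862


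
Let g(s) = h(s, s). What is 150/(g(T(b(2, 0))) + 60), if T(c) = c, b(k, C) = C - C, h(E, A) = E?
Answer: 5/2 ≈ 2.5000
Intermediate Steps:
b(k, C) = 0
g(s) = s
150/(g(T(b(2, 0))) + 60) = 150/(0 + 60) = 150/60 = 150*(1/60) = 5/2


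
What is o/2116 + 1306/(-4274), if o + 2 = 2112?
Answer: 1563661/2260946 ≈ 0.69160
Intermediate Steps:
o = 2110 (o = -2 + 2112 = 2110)
o/2116 + 1306/(-4274) = 2110/2116 + 1306/(-4274) = 2110*(1/2116) + 1306*(-1/4274) = 1055/1058 - 653/2137 = 1563661/2260946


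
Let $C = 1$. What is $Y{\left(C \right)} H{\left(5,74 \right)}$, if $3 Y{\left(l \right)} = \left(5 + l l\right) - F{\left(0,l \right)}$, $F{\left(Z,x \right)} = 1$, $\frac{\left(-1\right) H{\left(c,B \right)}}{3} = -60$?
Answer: $300$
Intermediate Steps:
$H{\left(c,B \right)} = 180$ ($H{\left(c,B \right)} = \left(-3\right) \left(-60\right) = 180$)
$Y{\left(l \right)} = \frac{4}{3} + \frac{l^{2}}{3}$ ($Y{\left(l \right)} = \frac{\left(5 + l l\right) - 1}{3} = \frac{\left(5 + l^{2}\right) - 1}{3} = \frac{4 + l^{2}}{3} = \frac{4}{3} + \frac{l^{2}}{3}$)
$Y{\left(C \right)} H{\left(5,74 \right)} = \left(\frac{4}{3} + \frac{1^{2}}{3}\right) 180 = \left(\frac{4}{3} + \frac{1}{3} \cdot 1\right) 180 = \left(\frac{4}{3} + \frac{1}{3}\right) 180 = \frac{5}{3} \cdot 180 = 300$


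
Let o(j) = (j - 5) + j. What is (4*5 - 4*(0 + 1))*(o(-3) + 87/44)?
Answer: -1588/11 ≈ -144.36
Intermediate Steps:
o(j) = -5 + 2*j (o(j) = (-5 + j) + j = -5 + 2*j)
(4*5 - 4*(0 + 1))*(o(-3) + 87/44) = (4*5 - 4*(0 + 1))*((-5 + 2*(-3)) + 87/44) = (20 - 4)*((-5 - 6) + 87*(1/44)) = (20 - 1*4)*(-11 + 87/44) = (20 - 4)*(-397/44) = 16*(-397/44) = -1588/11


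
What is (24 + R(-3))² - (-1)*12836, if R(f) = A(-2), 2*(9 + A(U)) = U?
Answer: 13032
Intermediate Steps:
A(U) = -9 + U/2
R(f) = -10 (R(f) = -9 + (½)*(-2) = -9 - 1 = -10)
(24 + R(-3))² - (-1)*12836 = (24 - 10)² - (-1)*12836 = 14² - 1*(-12836) = 196 + 12836 = 13032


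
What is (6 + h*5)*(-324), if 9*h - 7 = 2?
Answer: -3564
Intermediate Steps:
h = 1 (h = 7/9 + (⅑)*2 = 7/9 + 2/9 = 1)
(6 + h*5)*(-324) = (6 + 1*5)*(-324) = (6 + 5)*(-324) = 11*(-324) = -3564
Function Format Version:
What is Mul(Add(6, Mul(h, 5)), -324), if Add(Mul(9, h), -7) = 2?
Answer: -3564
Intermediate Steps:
h = 1 (h = Add(Rational(7, 9), Mul(Rational(1, 9), 2)) = Add(Rational(7, 9), Rational(2, 9)) = 1)
Mul(Add(6, Mul(h, 5)), -324) = Mul(Add(6, Mul(1, 5)), -324) = Mul(Add(6, 5), -324) = Mul(11, -324) = -3564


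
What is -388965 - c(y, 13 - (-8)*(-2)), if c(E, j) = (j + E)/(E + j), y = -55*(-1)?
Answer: -388966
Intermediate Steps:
y = 55
c(E, j) = 1 (c(E, j) = (E + j)/(E + j) = 1)
-388965 - c(y, 13 - (-8)*(-2)) = -388965 - 1*1 = -388965 - 1 = -388966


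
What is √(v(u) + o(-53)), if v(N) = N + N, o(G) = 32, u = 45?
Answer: √122 ≈ 11.045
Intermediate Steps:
v(N) = 2*N
√(v(u) + o(-53)) = √(2*45 + 32) = √(90 + 32) = √122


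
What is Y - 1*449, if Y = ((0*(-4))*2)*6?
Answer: -449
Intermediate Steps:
Y = 0 (Y = (0*2)*6 = 0*6 = 0)
Y - 1*449 = 0 - 1*449 = 0 - 449 = -449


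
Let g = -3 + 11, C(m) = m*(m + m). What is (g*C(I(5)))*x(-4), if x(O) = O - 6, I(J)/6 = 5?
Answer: -144000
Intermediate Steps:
I(J) = 30 (I(J) = 6*5 = 30)
C(m) = 2*m**2 (C(m) = m*(2*m) = 2*m**2)
g = 8
x(O) = -6 + O
(g*C(I(5)))*x(-4) = (8*(2*30**2))*(-6 - 4) = (8*(2*900))*(-10) = (8*1800)*(-10) = 14400*(-10) = -144000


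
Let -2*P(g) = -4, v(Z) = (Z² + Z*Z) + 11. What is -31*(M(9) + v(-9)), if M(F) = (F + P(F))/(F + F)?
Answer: -96875/18 ≈ -5381.9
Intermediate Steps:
v(Z) = 11 + 2*Z² (v(Z) = (Z² + Z²) + 11 = 2*Z² + 11 = 11 + 2*Z²)
P(g) = 2 (P(g) = -½*(-4) = 2)
M(F) = (2 + F)/(2*F) (M(F) = (F + 2)/(F + F) = (2 + F)/((2*F)) = (2 + F)*(1/(2*F)) = (2 + F)/(2*F))
-31*(M(9) + v(-9)) = -31*((½)*(2 + 9)/9 + (11 + 2*(-9)²)) = -31*((½)*(⅑)*11 + (11 + 2*81)) = -31*(11/18 + (11 + 162)) = -31*(11/18 + 173) = -31*3125/18 = -96875/18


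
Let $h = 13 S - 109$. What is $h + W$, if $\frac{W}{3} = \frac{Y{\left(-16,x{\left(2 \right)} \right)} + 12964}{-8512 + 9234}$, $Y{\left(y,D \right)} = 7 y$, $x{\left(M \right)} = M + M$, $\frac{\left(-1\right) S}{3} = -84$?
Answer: $\frac{1162565}{361} \approx 3220.4$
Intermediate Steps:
$S = 252$ ($S = \left(-3\right) \left(-84\right) = 252$)
$x{\left(M \right)} = 2 M$
$h = 3167$ ($h = 13 \cdot 252 - 109 = 3276 - 109 = 3167$)
$W = \frac{19278}{361}$ ($W = 3 \frac{7 \left(-16\right) + 12964}{-8512 + 9234} = 3 \frac{-112 + 12964}{722} = 3 \cdot 12852 \cdot \frac{1}{722} = 3 \cdot \frac{6426}{361} = \frac{19278}{361} \approx 53.402$)
$h + W = 3167 + \frac{19278}{361} = \frac{1162565}{361}$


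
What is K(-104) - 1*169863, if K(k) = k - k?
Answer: -169863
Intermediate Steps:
K(k) = 0
K(-104) - 1*169863 = 0 - 1*169863 = 0 - 169863 = -169863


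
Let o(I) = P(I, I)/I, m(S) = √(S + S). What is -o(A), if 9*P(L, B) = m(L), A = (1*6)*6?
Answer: -√2/54 ≈ -0.026189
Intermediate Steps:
A = 36 (A = 6*6 = 36)
m(S) = √2*√S (m(S) = √(2*S) = √2*√S)
P(L, B) = √2*√L/9 (P(L, B) = (√2*√L)/9 = √2*√L/9)
o(I) = √2/(9*√I) (o(I) = (√2*√I/9)/I = √2/(9*√I))
-o(A) = -√2/(9*√36) = -√2/(9*6) = -√2/54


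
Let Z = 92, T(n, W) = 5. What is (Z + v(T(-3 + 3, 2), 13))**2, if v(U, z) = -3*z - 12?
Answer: 1681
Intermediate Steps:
v(U, z) = -12 - 3*z
(Z + v(T(-3 + 3, 2), 13))**2 = (92 + (-12 - 3*13))**2 = (92 + (-12 - 39))**2 = (92 - 51)**2 = 41**2 = 1681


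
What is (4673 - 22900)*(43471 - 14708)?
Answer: -524263201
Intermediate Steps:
(4673 - 22900)*(43471 - 14708) = -18227*28763 = -524263201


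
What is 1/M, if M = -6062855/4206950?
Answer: -841390/1212571 ≈ -0.69389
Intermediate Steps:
M = -1212571/841390 (M = -6062855*1/4206950 = -1212571/841390 ≈ -1.4412)
1/M = 1/(-1212571/841390) = -841390/1212571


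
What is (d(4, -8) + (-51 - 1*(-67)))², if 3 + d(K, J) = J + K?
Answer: 81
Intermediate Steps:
d(K, J) = -3 + J + K (d(K, J) = -3 + (J + K) = -3 + J + K)
(d(4, -8) + (-51 - 1*(-67)))² = ((-3 - 8 + 4) + (-51 - 1*(-67)))² = (-7 + (-51 + 67))² = (-7 + 16)² = 9² = 81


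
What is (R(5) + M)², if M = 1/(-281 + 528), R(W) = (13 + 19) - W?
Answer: 44488900/61009 ≈ 729.22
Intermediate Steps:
R(W) = 32 - W
M = 1/247 ≈ 0.0040486
(R(5) + M)² = ((32 - 1*5) + 1/247)² = ((32 - 5) + 1/247)² = (27 + 1/247)² = (6670/247)² = 44488900/61009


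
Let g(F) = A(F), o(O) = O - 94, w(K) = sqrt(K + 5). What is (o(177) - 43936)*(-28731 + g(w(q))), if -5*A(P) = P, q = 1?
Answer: 1259940543 + 43853*sqrt(6)/5 ≈ 1.2600e+9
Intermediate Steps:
w(K) = sqrt(5 + K)
o(O) = -94 + O
A(P) = -P/5
g(F) = -F/5
(o(177) - 43936)*(-28731 + g(w(q))) = ((-94 + 177) - 43936)*(-28731 - sqrt(5 + 1)/5) = (83 - 43936)*(-28731 - sqrt(6)/5) = -43853*(-28731 - sqrt(6)/5) = 1259940543 + 43853*sqrt(6)/5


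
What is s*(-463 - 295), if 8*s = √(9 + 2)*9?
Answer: -3411*√11/4 ≈ -2828.3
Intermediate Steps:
s = 9*√11/8 (s = (√(9 + 2)*9)/8 = (√11*9)/8 = (9*√11)/8 = 9*√11/8 ≈ 3.7312)
s*(-463 - 295) = (9*√11/8)*(-463 - 295) = (9*√11/8)*(-758) = -3411*√11/4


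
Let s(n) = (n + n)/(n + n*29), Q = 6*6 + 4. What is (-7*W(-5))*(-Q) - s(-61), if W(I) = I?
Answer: -21001/15 ≈ -1400.1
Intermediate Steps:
Q = 40 (Q = 36 + 4 = 40)
s(n) = 1/15 (s(n) = (2*n)/(n + 29*n) = (2*n)/((30*n)) = (2*n)*(1/(30*n)) = 1/15)
(-7*W(-5))*(-Q) - s(-61) = (-7*(-5))*(-1*40) - 1*1/15 = 35*(-40) - 1/15 = -1400 - 1/15 = -21001/15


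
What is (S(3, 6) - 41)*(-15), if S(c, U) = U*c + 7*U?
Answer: -285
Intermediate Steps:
S(c, U) = 7*U + U*c
(S(3, 6) - 41)*(-15) = (6*(7 + 3) - 41)*(-15) = (6*10 - 41)*(-15) = (60 - 41)*(-15) = 19*(-15) = -285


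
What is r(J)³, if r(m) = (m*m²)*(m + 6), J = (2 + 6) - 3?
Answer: 2599609375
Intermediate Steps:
J = 5 (J = 8 - 3 = 5)
r(m) = m³*(6 + m)
r(J)³ = (5³*(6 + 5))³ = (125*11)³ = 1375³ = 2599609375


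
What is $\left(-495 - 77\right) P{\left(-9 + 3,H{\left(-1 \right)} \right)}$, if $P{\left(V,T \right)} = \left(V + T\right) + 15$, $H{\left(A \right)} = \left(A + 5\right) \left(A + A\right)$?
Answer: $-572$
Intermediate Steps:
$H{\left(A \right)} = 2 A \left(5 + A\right)$ ($H{\left(A \right)} = \left(5 + A\right) 2 A = 2 A \left(5 + A\right)$)
$P{\left(V,T \right)} = 15 + T + V$ ($P{\left(V,T \right)} = \left(T + V\right) + 15 = 15 + T + V$)
$\left(-495 - 77\right) P{\left(-9 + 3,H{\left(-1 \right)} \right)} = \left(-495 - 77\right) \left(15 + 2 \left(-1\right) \left(5 - 1\right) + \left(-9 + 3\right)\right) = - 572 \left(15 + 2 \left(-1\right) 4 - 6\right) = - 572 \left(15 - 8 - 6\right) = \left(-572\right) 1 = -572$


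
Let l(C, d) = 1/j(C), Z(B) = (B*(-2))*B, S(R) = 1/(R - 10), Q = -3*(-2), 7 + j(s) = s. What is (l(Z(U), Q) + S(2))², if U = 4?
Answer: 2209/97344 ≈ 0.022693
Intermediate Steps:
j(s) = -7 + s
Q = 6
S(R) = 1/(-10 + R)
Z(B) = -2*B² (Z(B) = (-2*B)*B = -2*B²)
l(C, d) = 1/(-7 + C)
(l(Z(U), Q) + S(2))² = (1/(-7 - 2*4²) + 1/(-10 + 2))² = (1/(-7 - 2*16) + 1/(-8))² = (1/(-7 - 32) - ⅛)² = (1/(-39) - ⅛)² = (-1/39 - ⅛)² = (-47/312)² = 2209/97344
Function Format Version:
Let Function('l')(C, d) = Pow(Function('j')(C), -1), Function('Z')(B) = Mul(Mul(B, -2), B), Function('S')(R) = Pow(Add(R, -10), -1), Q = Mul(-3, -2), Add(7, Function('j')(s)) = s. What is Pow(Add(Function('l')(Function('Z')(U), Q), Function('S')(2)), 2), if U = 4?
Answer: Rational(2209, 97344) ≈ 0.022693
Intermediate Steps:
Function('j')(s) = Add(-7, s)
Q = 6
Function('S')(R) = Pow(Add(-10, R), -1)
Function('Z')(B) = Mul(-2, Pow(B, 2)) (Function('Z')(B) = Mul(Mul(-2, B), B) = Mul(-2, Pow(B, 2)))
Function('l')(C, d) = Pow(Add(-7, C), -1)
Pow(Add(Function('l')(Function('Z')(U), Q), Function('S')(2)), 2) = Pow(Add(Pow(Add(-7, Mul(-2, Pow(4, 2))), -1), Pow(Add(-10, 2), -1)), 2) = Pow(Add(Pow(Add(-7, Mul(-2, 16)), -1), Pow(-8, -1)), 2) = Pow(Add(Pow(Add(-7, -32), -1), Rational(-1, 8)), 2) = Pow(Add(Pow(-39, -1), Rational(-1, 8)), 2) = Pow(Add(Rational(-1, 39), Rational(-1, 8)), 2) = Pow(Rational(-47, 312), 2) = Rational(2209, 97344)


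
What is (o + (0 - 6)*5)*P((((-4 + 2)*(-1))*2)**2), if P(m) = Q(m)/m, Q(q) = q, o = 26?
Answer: -4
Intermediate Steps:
P(m) = 1 (P(m) = m/m = 1)
(o + (0 - 6)*5)*P((((-4 + 2)*(-1))*2)**2) = (26 + (0 - 6)*5)*1 = (26 - 6*5)*1 = (26 - 30)*1 = -4*1 = -4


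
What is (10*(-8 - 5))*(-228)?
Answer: 29640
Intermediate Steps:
(10*(-8 - 5))*(-228) = (10*(-13))*(-228) = -130*(-228) = 29640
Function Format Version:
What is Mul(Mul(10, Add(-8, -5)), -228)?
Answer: 29640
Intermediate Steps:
Mul(Mul(10, Add(-8, -5)), -228) = Mul(Mul(10, -13), -228) = Mul(-130, -228) = 29640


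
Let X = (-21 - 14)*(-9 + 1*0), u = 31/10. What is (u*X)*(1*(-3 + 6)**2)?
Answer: 17577/2 ≈ 8788.5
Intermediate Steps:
u = 31/10 (u = 31*(1/10) = 31/10 ≈ 3.1000)
X = 315 (X = -35*(-9 + 0) = -35*(-9) = 315)
(u*X)*(1*(-3 + 6)**2) = ((31/10)*315)*(1*(-3 + 6)**2) = 1953*(1*3**2)/2 = 1953*(1*9)/2 = (1953/2)*9 = 17577/2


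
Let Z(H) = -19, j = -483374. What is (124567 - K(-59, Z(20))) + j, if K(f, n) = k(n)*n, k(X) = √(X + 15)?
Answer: -358807 + 38*I ≈ -3.5881e+5 + 38.0*I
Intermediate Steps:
k(X) = √(15 + X)
K(f, n) = n*√(15 + n) (K(f, n) = √(15 + n)*n = n*√(15 + n))
(124567 - K(-59, Z(20))) + j = (124567 - (-19)*√(15 - 19)) - 483374 = (124567 - (-19)*√(-4)) - 483374 = (124567 - (-19)*2*I) - 483374 = (124567 - (-38)*I) - 483374 = (124567 + 38*I) - 483374 = -358807 + 38*I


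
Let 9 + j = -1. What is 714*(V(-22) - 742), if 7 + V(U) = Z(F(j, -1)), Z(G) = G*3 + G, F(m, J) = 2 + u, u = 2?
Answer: -523362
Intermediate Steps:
j = -10 (j = -9 - 1 = -10)
F(m, J) = 4 (F(m, J) = 2 + 2 = 4)
Z(G) = 4*G (Z(G) = 3*G + G = 4*G)
V(U) = 9 (V(U) = -7 + 4*4 = -7 + 16 = 9)
714*(V(-22) - 742) = 714*(9 - 742) = 714*(-733) = -523362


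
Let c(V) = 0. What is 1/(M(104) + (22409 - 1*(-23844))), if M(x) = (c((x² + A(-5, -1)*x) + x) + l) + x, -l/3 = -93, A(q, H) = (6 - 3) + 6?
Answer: 1/46636 ≈ 2.1443e-5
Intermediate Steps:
A(q, H) = 9 (A(q, H) = 3 + 6 = 9)
l = 279 (l = -3*(-93) = 279)
M(x) = 279 + x (M(x) = (0 + 279) + x = 279 + x)
1/(M(104) + (22409 - 1*(-23844))) = 1/((279 + 104) + (22409 - 1*(-23844))) = 1/(383 + (22409 + 23844)) = 1/(383 + 46253) = 1/46636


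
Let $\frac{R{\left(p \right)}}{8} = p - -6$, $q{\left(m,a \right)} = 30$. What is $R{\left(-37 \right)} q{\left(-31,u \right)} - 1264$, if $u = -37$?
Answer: $-8704$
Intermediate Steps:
$R{\left(p \right)} = 48 + 8 p$ ($R{\left(p \right)} = 8 \left(p - -6\right) = 8 \left(p + 6\right) = 8 \left(6 + p\right) = 48 + 8 p$)
$R{\left(-37 \right)} q{\left(-31,u \right)} - 1264 = \left(48 + 8 \left(-37\right)\right) 30 - 1264 = \left(48 - 296\right) 30 - 1264 = \left(-248\right) 30 - 1264 = -7440 - 1264 = -8704$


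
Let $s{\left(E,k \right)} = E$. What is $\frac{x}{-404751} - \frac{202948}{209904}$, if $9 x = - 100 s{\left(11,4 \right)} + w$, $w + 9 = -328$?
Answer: $- \frac{20527472819}{21239713476} \approx -0.96647$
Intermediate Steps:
$w = -337$ ($w = -9 - 328 = -337$)
$x = - \frac{479}{3}$ ($x = \frac{\left(-100\right) 11 - 337}{9} = \frac{-1100 - 337}{9} = \frac{1}{9} \left(-1437\right) = - \frac{479}{3} \approx -159.67$)
$\frac{x}{-404751} - \frac{202948}{209904} = - \frac{479}{3 \left(-404751\right)} - \frac{202948}{209904} = \left(- \frac{479}{3}\right) \left(- \frac{1}{404751}\right) - \frac{50737}{52476} = \frac{479}{1214253} - \frac{50737}{52476} = - \frac{20527472819}{21239713476}$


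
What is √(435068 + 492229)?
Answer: 3*√103033 ≈ 962.96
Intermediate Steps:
√(435068 + 492229) = √927297 = 3*√103033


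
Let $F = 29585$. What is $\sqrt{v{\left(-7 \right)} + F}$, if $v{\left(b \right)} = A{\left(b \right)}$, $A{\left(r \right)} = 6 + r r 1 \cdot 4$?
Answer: $\sqrt{29787} \approx 172.59$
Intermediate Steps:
$A{\left(r \right)} = 6 + 4 r^{2}$ ($A{\left(r \right)} = 6 + r r 4 = 6 + r 4 r = 6 + 4 r^{2}$)
$v{\left(b \right)} = 6 + 4 b^{2}$
$\sqrt{v{\left(-7 \right)} + F} = \sqrt{\left(6 + 4 \left(-7\right)^{2}\right) + 29585} = \sqrt{\left(6 + 4 \cdot 49\right) + 29585} = \sqrt{\left(6 + 196\right) + 29585} = \sqrt{202 + 29585} = \sqrt{29787}$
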